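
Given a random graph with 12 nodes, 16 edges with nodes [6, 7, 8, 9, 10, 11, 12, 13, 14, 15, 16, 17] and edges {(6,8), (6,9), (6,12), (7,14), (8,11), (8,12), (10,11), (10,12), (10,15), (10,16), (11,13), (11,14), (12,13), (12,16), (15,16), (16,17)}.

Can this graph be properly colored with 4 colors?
A valid 4-coloring: color 1: [7, 9, 11, 12, 15, 17]; color 2: [6, 13, 14, 16]; color 3: [8, 10].
(χ(G) = 3 ≤ 4.)

Yes, G is 4-colorable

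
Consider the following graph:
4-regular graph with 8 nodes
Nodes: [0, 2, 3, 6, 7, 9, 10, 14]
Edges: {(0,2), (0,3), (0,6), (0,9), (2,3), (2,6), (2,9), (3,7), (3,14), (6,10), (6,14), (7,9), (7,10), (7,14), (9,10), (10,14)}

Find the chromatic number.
Clique number ω(G) = 3 (lower bound: χ ≥ ω).
Suppose a proper 3-coloring c exists. The clique [0, 2, 3] takes 3 distinct colors; by symmetry let c(0) = 1, c(2) = 2, c(3) = 3.
- Vertex 6: neighbors [0, 2] already have colors [1, 2] ⇒ c(6) = 3.
- Vertex 9: neighbors [0, 2] already have colors [1, 2] ⇒ c(9) = 3.
- Vertex 7: neighbors [3] already have colors [3]; try each remaining color.
- Case c(7) = 1:
  - Vertex 10: neighbors [7, 6] already have colors [1, 3] ⇒ c(10) = 2.
  - Vertex 14: neighbors [7, 10, 3] already have colors [1, 2, 3] — all 3 colors blocked. Contradiction.
- Case c(7) = 2:
  - Vertex 10: neighbors [7, 6] already have colors [2, 3] ⇒ c(10) = 1.
  - Vertex 14: neighbors [10, 7, 3] already have colors [1, 2, 3] — all 3 colors blocked. Contradiction.
Every case ends in a contradiction, so G has no proper 3-coloring (χ ≥ 4).
The coloring below uses 4 colors, so χ(G) = 4.
A valid 4-coloring: color 1: [2, 14]; color 2: [3, 10]; color 3: [0, 7]; color 4: [6, 9].

χ(G) = 4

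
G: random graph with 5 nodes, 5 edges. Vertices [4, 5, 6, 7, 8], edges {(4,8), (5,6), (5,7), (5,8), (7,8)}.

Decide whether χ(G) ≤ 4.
Yes, G is 4-colorable

A valid 4-coloring: color 1: [4, 5]; color 2: [6, 8]; color 3: [7].
(χ(G) = 3 ≤ 4.)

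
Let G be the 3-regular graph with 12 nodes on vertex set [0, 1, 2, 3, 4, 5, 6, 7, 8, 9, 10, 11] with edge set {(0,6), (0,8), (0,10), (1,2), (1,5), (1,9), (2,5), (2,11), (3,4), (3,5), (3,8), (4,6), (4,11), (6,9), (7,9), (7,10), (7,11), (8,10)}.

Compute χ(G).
χ(G) = 3

Clique number ω(G) = 3 (lower bound: χ ≥ ω).
The clique on [0, 8, 10] has size 3, forcing χ ≥ 3, and the coloring below uses 3 colors, so χ(G) = 3.
A valid 3-coloring: color 1: [0, 1, 4, 7]; color 2: [5, 6, 8, 11]; color 3: [2, 3, 9, 10].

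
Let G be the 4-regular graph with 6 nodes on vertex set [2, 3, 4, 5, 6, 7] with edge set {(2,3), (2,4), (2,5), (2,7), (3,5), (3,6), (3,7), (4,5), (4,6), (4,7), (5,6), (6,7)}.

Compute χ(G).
χ(G) = 3

Clique number ω(G) = 3 (lower bound: χ ≥ ω).
The clique on [2, 3, 5] has size 3, forcing χ ≥ 3, and the coloring below uses 3 colors, so χ(G) = 3.
A valid 3-coloring: color 1: [3, 4]; color 2: [5, 7]; color 3: [2, 6].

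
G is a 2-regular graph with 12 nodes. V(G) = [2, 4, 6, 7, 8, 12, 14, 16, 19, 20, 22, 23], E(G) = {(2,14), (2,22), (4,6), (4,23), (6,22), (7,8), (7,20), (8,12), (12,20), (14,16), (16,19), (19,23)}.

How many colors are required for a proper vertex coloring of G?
Clique number ω(G) = 2 (lower bound: χ ≥ ω).
The graph is bipartite (no odd cycle), so 2 colors suffice: χ(G) = 2.
A valid 2-coloring: color 1: [2, 6, 8, 16, 20, 23]; color 2: [4, 7, 12, 14, 19, 22].

χ(G) = 2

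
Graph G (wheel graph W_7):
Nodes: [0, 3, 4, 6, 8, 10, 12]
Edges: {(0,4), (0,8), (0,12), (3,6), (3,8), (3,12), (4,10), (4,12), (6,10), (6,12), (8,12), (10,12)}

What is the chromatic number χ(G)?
Clique number ω(G) = 3 (lower bound: χ ≥ ω).
The clique on [0, 8, 12] has size 3, forcing χ ≥ 3, and the coloring below uses 3 colors, so χ(G) = 3.
A valid 3-coloring: color 1: [12]; color 2: [0, 3, 10]; color 3: [4, 6, 8].

χ(G) = 3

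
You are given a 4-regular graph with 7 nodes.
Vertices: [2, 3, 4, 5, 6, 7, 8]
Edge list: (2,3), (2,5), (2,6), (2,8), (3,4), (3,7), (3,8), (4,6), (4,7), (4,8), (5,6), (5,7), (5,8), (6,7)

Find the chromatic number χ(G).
Clique number ω(G) = 3 (lower bound: χ ≥ ω).
Suppose a proper 3-coloring c exists. The clique [2, 3, 8] takes 3 distinct colors; by symmetry let c(2) = 1, c(3) = 2, c(8) = 3.
- Vertex 4: neighbors [3, 8] already have colors [2, 3] ⇒ c(4) = 1.
- Vertex 5: neighbors [2, 8] already have colors [1, 3] ⇒ c(5) = 2.
- Vertex 6: neighbors [2, 5] already have colors [1, 2] ⇒ c(6) = 3.
- Vertex 7: neighbors [4, 3, 6] already have colors [1, 2, 3] — all 3 colors blocked. Contradiction.
The forced assignments end in a contradiction, so G has no proper 3-coloring (χ ≥ 4).
The coloring below uses 4 colors, so χ(G) = 4.
A valid 4-coloring: color 1: [3, 6]; color 2: [4, 5]; color 3: [2, 7]; color 4: [8].

χ(G) = 4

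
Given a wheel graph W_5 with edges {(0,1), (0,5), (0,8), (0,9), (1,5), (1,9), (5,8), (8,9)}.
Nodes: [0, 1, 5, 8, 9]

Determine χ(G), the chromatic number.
χ(G) = 3

Clique number ω(G) = 3 (lower bound: χ ≥ ω).
The clique on [0, 8, 9] has size 3, forcing χ ≥ 3, and the coloring below uses 3 colors, so χ(G) = 3.
A valid 3-coloring: color 1: [0]; color 2: [5, 9]; color 3: [1, 8].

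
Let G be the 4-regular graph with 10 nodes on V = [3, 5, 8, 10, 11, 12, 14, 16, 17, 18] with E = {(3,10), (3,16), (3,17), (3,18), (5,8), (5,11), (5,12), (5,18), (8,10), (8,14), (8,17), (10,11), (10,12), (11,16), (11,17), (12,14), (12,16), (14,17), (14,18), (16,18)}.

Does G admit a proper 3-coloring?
A valid 3-coloring: color 1: [5, 10, 16, 17]; color 2: [8, 11, 12, 18]; color 3: [3, 14].
(χ(G) = 3 ≤ 3.)

Yes, G is 3-colorable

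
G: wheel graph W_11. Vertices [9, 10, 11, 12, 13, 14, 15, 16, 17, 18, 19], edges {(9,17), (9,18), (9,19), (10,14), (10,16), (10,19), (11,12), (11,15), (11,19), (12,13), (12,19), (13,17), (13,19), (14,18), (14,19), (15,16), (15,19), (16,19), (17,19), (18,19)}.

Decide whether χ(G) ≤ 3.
Yes, G is 3-colorable

A valid 3-coloring: color 1: [19]; color 2: [10, 12, 15, 17, 18]; color 3: [9, 11, 13, 14, 16].
(χ(G) = 3 ≤ 3.)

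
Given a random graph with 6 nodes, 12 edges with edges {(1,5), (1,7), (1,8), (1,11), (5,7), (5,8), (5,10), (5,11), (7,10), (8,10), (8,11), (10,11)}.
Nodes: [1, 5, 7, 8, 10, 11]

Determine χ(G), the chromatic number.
χ(G) = 4

Clique number ω(G) = 4 (lower bound: χ ≥ ω).
The clique on [1, 5, 8, 11] has size 4, forcing χ ≥ 4, and the coloring below uses 4 colors, so χ(G) = 4.
A valid 4-coloring: color 1: [5]; color 2: [1, 10]; color 3: [7, 8]; color 4: [11].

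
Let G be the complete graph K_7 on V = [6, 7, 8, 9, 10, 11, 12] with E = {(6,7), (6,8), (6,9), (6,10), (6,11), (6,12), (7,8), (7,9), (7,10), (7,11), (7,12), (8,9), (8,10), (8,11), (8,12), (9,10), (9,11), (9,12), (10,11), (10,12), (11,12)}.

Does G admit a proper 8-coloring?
Yes, G is 8-colorable

A valid 8-coloring: color 1: [12]; color 2: [9]; color 3: [7]; color 4: [8]; color 5: [10]; color 6: [11]; color 7: [6].
(χ(G) = 7 ≤ 8.)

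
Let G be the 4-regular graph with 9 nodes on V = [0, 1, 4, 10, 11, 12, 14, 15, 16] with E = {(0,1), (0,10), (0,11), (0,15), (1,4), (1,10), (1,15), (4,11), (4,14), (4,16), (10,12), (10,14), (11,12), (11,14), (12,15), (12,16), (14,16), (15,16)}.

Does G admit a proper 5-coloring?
A valid 5-coloring: color 1: [0, 12, 14]; color 2: [4, 10, 15]; color 3: [1, 11, 16].
(χ(G) = 3 ≤ 5.)

Yes, G is 5-colorable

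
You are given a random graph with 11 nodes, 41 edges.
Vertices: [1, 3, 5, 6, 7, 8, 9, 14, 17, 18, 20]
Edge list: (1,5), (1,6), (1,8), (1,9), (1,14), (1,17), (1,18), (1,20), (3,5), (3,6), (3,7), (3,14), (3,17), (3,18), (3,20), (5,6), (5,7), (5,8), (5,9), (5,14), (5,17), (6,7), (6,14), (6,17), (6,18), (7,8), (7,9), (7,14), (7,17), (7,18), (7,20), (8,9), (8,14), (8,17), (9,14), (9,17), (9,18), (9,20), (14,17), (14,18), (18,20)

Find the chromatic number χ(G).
Clique number ω(G) = 6 (lower bound: χ ≥ ω).
The clique on [1, 5, 8, 9, 14, 17] has size 6, forcing χ ≥ 6, and the coloring below uses 6 colors, so χ(G) = 6.
A valid 6-coloring: color 1: [1, 7]; color 2: [14, 20]; color 3: [17, 18]; color 4: [5]; color 5: [3, 9]; color 6: [6, 8].

χ(G) = 6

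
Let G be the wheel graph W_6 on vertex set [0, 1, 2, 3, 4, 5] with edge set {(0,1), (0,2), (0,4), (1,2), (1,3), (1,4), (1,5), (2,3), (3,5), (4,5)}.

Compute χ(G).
χ(G) = 4

Clique number ω(G) = 3 (lower bound: χ ≥ ω).
Odd cycle [0, 2, 3, 5, 4] needs 3 colors (χ ≥ 3).
Vertex 1 is adjacent to every vertex of [0, 2, 3, 4, 5], which already need 3 colors among themselves, so 1 needs a new color (χ ≥ 4).
The coloring below uses 4 colors, so χ(G) = 4.
A valid 4-coloring: color 1: [1]; color 2: [0, 5]; color 3: [2, 4]; color 4: [3].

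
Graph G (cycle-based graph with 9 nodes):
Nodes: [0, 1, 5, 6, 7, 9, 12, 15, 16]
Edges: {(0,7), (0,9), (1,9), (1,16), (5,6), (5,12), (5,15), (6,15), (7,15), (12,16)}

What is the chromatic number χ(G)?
χ(G) = 3

Clique number ω(G) = 3 (lower bound: χ ≥ ω).
The clique on [5, 6, 15] has size 3, forcing χ ≥ 3, and the coloring below uses 3 colors, so χ(G) = 3.
A valid 3-coloring: color 1: [0, 1, 12, 15]; color 2: [5, 7, 9, 16]; color 3: [6].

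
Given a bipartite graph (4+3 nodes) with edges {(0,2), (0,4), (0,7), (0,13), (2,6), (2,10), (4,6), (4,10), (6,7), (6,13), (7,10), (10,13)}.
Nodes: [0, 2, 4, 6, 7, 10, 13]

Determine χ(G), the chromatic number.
χ(G) = 2

Clique number ω(G) = 2 (lower bound: χ ≥ ω).
The graph is bipartite (no odd cycle), so 2 colors suffice: χ(G) = 2.
A valid 2-coloring: color 1: [0, 6, 10]; color 2: [2, 4, 7, 13].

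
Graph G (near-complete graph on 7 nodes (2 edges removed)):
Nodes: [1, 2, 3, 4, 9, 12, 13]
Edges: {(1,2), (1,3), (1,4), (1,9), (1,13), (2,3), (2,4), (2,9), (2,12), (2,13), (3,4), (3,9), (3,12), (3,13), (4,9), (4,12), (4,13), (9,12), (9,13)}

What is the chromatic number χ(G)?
Clique number ω(G) = 6 (lower bound: χ ≥ ω).
The clique on [1, 2, 3, 4, 9, 13] has size 6, forcing χ ≥ 6, and the coloring below uses 6 colors, so χ(G) = 6.
A valid 6-coloring: color 1: [3]; color 2: [9]; color 3: [2]; color 4: [4]; color 5: [1, 12]; color 6: [13].

χ(G) = 6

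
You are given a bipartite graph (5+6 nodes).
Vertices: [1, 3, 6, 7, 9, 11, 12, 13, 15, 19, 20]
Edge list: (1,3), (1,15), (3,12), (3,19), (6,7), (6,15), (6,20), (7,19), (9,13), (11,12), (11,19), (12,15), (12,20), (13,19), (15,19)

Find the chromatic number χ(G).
Clique number ω(G) = 2 (lower bound: χ ≥ ω).
The graph is bipartite (no odd cycle), so 2 colors suffice: χ(G) = 2.
A valid 2-coloring: color 1: [1, 6, 9, 12, 19]; color 2: [3, 7, 11, 13, 15, 20].

χ(G) = 2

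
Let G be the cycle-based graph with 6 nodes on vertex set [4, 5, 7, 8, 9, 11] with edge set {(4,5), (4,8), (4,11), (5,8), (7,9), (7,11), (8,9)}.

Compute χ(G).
Clique number ω(G) = 3 (lower bound: χ ≥ ω).
The clique on [4, 5, 8] has size 3, forcing χ ≥ 3, and the coloring below uses 3 colors, so χ(G) = 3.
A valid 3-coloring: color 1: [4, 7]; color 2: [8, 11]; color 3: [5, 9].

χ(G) = 3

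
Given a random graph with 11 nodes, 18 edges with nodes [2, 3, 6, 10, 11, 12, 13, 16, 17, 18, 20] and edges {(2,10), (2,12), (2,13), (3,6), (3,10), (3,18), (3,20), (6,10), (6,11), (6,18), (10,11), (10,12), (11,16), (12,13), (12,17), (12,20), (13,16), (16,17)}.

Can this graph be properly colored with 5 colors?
A valid 5-coloring: color 1: [6, 12, 16]; color 2: [10, 13, 17, 18, 20]; color 3: [2, 3, 11].
(χ(G) = 3 ≤ 5.)

Yes, G is 5-colorable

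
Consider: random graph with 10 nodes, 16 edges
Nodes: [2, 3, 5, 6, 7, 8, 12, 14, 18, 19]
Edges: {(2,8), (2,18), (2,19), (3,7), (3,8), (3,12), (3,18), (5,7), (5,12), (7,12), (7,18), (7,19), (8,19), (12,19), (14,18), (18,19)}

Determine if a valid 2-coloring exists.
The clique on vertices [2, 8, 19] has size 3 > 2, so it alone needs 3 colors.

No, G is not 2-colorable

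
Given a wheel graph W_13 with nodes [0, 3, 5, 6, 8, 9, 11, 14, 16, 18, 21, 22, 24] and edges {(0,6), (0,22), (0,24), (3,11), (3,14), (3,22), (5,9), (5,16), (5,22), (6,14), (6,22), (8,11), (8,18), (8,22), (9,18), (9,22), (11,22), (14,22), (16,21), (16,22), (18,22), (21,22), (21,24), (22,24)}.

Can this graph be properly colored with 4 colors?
Yes, G is 4-colorable

A valid 4-coloring: color 1: [22]; color 2: [3, 6, 8, 9, 16, 24]; color 3: [0, 5, 11, 14, 18, 21].
(χ(G) = 3 ≤ 4.)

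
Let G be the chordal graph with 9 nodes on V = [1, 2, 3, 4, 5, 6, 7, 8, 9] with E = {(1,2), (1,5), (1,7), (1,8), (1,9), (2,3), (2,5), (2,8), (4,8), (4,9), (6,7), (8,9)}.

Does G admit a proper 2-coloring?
The clique on vertices [1, 8, 9] has size 3 > 2, so it alone needs 3 colors.

No, G is not 2-colorable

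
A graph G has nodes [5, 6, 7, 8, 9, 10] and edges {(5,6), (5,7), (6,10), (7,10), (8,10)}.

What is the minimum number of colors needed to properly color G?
χ(G) = 2

Clique number ω(G) = 2 (lower bound: χ ≥ ω).
The graph is bipartite (no odd cycle), so 2 colors suffice: χ(G) = 2.
A valid 2-coloring: color 1: [5, 9, 10]; color 2: [6, 7, 8].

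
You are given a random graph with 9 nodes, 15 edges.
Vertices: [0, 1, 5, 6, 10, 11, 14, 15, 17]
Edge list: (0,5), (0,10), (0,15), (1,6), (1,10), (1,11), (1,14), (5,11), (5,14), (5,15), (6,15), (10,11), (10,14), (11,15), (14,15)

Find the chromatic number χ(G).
χ(G) = 3

Clique number ω(G) = 3 (lower bound: χ ≥ ω).
The clique on [1, 10, 11] has size 3, forcing χ ≥ 3, and the coloring below uses 3 colors, so χ(G) = 3.
A valid 3-coloring: color 1: [1, 15, 17]; color 2: [0, 6, 11, 14]; color 3: [5, 10].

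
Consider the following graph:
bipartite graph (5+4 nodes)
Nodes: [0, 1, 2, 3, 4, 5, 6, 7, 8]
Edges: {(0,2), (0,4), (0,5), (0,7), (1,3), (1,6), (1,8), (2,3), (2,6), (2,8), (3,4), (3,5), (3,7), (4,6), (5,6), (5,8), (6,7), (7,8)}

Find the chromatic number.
Clique number ω(G) = 2 (lower bound: χ ≥ ω).
The graph is bipartite (no odd cycle), so 2 colors suffice: χ(G) = 2.
A valid 2-coloring: color 1: [0, 3, 6, 8]; color 2: [1, 2, 4, 5, 7].

χ(G) = 2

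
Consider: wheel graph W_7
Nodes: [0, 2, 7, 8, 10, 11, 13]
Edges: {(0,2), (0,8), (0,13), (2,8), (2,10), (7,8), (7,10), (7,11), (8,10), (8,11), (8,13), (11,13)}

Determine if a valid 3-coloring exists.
Yes, G is 3-colorable

A valid 3-coloring: color 1: [8]; color 2: [0, 10, 11]; color 3: [2, 7, 13].
(χ(G) = 3 ≤ 3.)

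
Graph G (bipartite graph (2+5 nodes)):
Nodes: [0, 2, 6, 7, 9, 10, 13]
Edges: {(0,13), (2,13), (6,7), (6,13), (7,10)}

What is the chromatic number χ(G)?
Clique number ω(G) = 2 (lower bound: χ ≥ ω).
The graph is bipartite (no odd cycle), so 2 colors suffice: χ(G) = 2.
A valid 2-coloring: color 1: [7, 9, 13]; color 2: [0, 2, 6, 10].

χ(G) = 2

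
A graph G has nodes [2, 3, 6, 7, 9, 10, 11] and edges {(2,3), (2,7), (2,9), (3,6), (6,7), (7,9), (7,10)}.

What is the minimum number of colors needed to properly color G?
χ(G) = 3

Clique number ω(G) = 3 (lower bound: χ ≥ ω).
The clique on [2, 7, 9] has size 3, forcing χ ≥ 3, and the coloring below uses 3 colors, so χ(G) = 3.
A valid 3-coloring: color 1: [3, 7, 11]; color 2: [2, 6, 10]; color 3: [9].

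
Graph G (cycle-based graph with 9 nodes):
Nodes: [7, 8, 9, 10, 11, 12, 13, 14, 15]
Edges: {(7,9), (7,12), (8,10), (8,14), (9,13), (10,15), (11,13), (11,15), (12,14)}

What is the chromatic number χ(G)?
Clique number ω(G) = 2 (lower bound: χ ≥ ω).
Odd cycle [10, 8, 14, 12, 7, 9, 13, 11, 15] needs 3 colors (χ ≥ 3).
The coloring below uses 3 colors, so χ(G) = 3.
A valid 3-coloring: color 1: [7, 10, 11, 14]; color 2: [8, 9, 12, 15]; color 3: [13].

χ(G) = 3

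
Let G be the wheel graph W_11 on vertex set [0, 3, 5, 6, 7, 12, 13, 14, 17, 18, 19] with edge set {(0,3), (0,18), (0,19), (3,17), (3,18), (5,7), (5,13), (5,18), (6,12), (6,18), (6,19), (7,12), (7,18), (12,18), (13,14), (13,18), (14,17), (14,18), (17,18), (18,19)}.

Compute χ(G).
Clique number ω(G) = 3 (lower bound: χ ≥ ω).
The clique on [0, 18, 19] has size 3, forcing χ ≥ 3, and the coloring below uses 3 colors, so χ(G) = 3.
A valid 3-coloring: color 1: [18]; color 2: [3, 5, 12, 14, 19]; color 3: [0, 6, 7, 13, 17].

χ(G) = 3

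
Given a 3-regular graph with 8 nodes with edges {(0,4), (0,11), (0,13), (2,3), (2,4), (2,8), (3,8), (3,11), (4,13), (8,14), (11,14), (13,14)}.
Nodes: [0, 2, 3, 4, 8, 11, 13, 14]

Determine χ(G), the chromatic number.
Clique number ω(G) = 3 (lower bound: χ ≥ ω).
The clique on [0, 4, 13] has size 3, forcing χ ≥ 3, and the coloring below uses 3 colors, so χ(G) = 3.
A valid 3-coloring: color 1: [2, 11, 13]; color 2: [0, 8]; color 3: [3, 4, 14].

χ(G) = 3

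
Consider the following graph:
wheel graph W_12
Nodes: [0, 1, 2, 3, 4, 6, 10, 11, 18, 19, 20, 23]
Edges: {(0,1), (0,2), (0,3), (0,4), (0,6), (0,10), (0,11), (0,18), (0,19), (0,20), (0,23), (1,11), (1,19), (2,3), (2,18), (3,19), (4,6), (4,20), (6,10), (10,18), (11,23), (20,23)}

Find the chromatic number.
χ(G) = 4

Clique number ω(G) = 3 (lower bound: χ ≥ ω).
Odd cycle [4, 20, 23, 11, 1, 19, 3, 2, 18, 10, 6] needs 3 colors (χ ≥ 3).
Vertex 0 is adjacent to every vertex of [1, 2, 3, 4, 6, 10, 11, 18, 19, 20, 23], which already need 3 colors among themselves, so 0 needs a new color (χ ≥ 4).
The coloring below uses 4 colors, so χ(G) = 4.
A valid 4-coloring: color 1: [0]; color 2: [1, 3, 4, 10, 23]; color 3: [2, 6, 11, 19, 20]; color 4: [18].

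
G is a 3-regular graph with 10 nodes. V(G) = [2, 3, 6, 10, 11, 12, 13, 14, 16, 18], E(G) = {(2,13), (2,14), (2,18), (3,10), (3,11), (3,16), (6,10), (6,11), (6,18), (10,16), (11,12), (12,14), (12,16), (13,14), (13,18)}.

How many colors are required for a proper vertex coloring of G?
Clique number ω(G) = 3 (lower bound: χ ≥ ω).
The clique on [2, 13, 18] has size 3, forcing χ ≥ 3, and the coloring below uses 3 colors, so χ(G) = 3.
A valid 3-coloring: color 1: [2, 3, 6, 12]; color 2: [10, 11, 14, 18]; color 3: [13, 16].

χ(G) = 3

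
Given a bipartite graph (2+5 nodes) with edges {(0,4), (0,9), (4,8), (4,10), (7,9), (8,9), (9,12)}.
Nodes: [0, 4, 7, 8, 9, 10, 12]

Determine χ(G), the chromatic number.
χ(G) = 2

Clique number ω(G) = 2 (lower bound: χ ≥ ω).
The graph is bipartite (no odd cycle), so 2 colors suffice: χ(G) = 2.
A valid 2-coloring: color 1: [4, 9]; color 2: [0, 7, 8, 10, 12].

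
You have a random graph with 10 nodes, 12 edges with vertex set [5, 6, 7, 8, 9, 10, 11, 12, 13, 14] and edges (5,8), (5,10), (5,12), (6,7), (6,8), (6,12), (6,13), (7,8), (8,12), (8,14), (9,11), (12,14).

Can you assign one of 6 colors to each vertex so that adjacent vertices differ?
Yes, G is 6-colorable

A valid 6-coloring: color 1: [8, 9, 10, 13]; color 2: [5, 6, 11, 14]; color 3: [7, 12].
(χ(G) = 3 ≤ 6.)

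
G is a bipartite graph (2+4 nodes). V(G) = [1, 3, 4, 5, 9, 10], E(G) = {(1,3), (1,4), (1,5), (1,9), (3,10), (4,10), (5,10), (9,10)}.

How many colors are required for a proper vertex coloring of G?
χ(G) = 2

Clique number ω(G) = 2 (lower bound: χ ≥ ω).
The graph is bipartite (no odd cycle), so 2 colors suffice: χ(G) = 2.
A valid 2-coloring: color 1: [1, 10]; color 2: [3, 4, 5, 9].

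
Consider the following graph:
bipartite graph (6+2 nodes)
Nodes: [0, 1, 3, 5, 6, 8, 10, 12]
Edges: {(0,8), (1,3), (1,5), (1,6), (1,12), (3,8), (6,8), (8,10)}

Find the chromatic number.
χ(G) = 2

Clique number ω(G) = 2 (lower bound: χ ≥ ω).
The graph is bipartite (no odd cycle), so 2 colors suffice: χ(G) = 2.
A valid 2-coloring: color 1: [1, 8]; color 2: [0, 3, 5, 6, 10, 12].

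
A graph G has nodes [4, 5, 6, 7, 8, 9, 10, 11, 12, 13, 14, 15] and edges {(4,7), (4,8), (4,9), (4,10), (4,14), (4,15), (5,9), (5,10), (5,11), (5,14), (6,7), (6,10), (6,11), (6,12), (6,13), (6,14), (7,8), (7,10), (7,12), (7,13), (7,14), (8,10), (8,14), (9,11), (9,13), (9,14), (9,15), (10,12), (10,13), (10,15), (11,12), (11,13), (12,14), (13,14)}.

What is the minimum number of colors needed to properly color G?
χ(G) = 4

Clique number ω(G) = 4 (lower bound: χ ≥ ω).
The clique on [4, 7, 8, 10] has size 4, forcing χ ≥ 4, and the coloring below uses 4 colors, so χ(G) = 4.
A valid 4-coloring: color 1: [10, 11, 14]; color 2: [7, 9]; color 3: [4, 5, 6]; color 4: [8, 12, 13, 15].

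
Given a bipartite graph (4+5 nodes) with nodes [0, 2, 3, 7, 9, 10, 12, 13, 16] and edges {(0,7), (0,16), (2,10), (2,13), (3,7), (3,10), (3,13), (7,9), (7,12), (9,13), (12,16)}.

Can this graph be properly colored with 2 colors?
Yes, G is 2-colorable

A valid 2-coloring: color 1: [7, 10, 13, 16]; color 2: [0, 2, 3, 9, 12].
(χ(G) = 2 ≤ 2.)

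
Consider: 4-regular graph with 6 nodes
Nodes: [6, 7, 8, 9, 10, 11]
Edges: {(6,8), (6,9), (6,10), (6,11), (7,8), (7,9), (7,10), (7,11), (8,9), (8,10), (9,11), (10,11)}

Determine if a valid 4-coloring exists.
Yes, G is 4-colorable

A valid 4-coloring: color 1: [9, 10]; color 2: [8, 11]; color 3: [6, 7].
(χ(G) = 3 ≤ 4.)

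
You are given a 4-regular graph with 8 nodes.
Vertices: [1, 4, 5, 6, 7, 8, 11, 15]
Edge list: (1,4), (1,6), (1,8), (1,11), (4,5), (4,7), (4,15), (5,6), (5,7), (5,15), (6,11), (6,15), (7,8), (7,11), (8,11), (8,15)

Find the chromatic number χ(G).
χ(G) = 3

Clique number ω(G) = 3 (lower bound: χ ≥ ω).
The clique on [1, 8, 11] has size 3, forcing χ ≥ 3, and the coloring below uses 3 colors, so χ(G) = 3.
A valid 3-coloring: color 1: [5, 11]; color 2: [1, 7, 15]; color 3: [4, 6, 8].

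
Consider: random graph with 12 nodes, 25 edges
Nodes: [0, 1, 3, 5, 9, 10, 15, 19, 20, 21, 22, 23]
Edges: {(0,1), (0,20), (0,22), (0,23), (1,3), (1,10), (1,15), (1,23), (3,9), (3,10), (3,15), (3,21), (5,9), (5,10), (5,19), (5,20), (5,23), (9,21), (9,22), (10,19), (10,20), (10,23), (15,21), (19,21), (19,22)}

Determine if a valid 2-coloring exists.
No, G is not 2-colorable

The clique on vertices [0, 1, 23] has size 3 > 2, so it alone needs 3 colors.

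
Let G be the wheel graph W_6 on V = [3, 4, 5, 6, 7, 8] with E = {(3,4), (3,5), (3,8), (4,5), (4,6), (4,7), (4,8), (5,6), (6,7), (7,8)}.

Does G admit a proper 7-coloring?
Yes, G is 7-colorable

A valid 7-coloring: color 1: [4]; color 2: [3, 7]; color 3: [5, 8]; color 4: [6].
(χ(G) = 4 ≤ 7.)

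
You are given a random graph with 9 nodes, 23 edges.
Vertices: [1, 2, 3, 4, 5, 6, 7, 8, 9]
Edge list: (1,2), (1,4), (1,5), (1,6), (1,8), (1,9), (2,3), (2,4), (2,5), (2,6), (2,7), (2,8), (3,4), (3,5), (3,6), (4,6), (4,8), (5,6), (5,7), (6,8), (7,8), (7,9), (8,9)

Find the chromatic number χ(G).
χ(G) = 5

Clique number ω(G) = 5 (lower bound: χ ≥ ω).
The clique on [1, 2, 4, 6, 8] has size 5, forcing χ ≥ 5, and the coloring below uses 5 colors, so χ(G) = 5.
A valid 5-coloring: color 1: [2, 9]; color 2: [1, 3, 7]; color 3: [5, 8]; color 4: [6]; color 5: [4].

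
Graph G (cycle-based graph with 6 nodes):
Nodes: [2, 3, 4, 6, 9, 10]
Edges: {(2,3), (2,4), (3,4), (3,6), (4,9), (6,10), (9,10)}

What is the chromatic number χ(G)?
χ(G) = 3

Clique number ω(G) = 3 (lower bound: χ ≥ ω).
The clique on [2, 3, 4] has size 3, forcing χ ≥ 3, and the coloring below uses 3 colors, so χ(G) = 3.
A valid 3-coloring: color 1: [4, 10]; color 2: [3, 9]; color 3: [2, 6].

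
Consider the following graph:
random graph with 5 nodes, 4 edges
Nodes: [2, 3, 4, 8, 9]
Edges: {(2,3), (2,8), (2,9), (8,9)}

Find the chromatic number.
χ(G) = 3

Clique number ω(G) = 3 (lower bound: χ ≥ ω).
The clique on [2, 8, 9] has size 3, forcing χ ≥ 3, and the coloring below uses 3 colors, so χ(G) = 3.
A valid 3-coloring: color 1: [2, 4]; color 2: [3, 9]; color 3: [8].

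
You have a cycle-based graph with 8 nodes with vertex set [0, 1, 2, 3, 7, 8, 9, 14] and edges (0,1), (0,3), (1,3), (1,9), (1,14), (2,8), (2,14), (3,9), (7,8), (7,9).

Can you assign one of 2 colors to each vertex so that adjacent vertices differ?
No, G is not 2-colorable

The clique on vertices [0, 1, 3] has size 3 > 2, so it alone needs 3 colors.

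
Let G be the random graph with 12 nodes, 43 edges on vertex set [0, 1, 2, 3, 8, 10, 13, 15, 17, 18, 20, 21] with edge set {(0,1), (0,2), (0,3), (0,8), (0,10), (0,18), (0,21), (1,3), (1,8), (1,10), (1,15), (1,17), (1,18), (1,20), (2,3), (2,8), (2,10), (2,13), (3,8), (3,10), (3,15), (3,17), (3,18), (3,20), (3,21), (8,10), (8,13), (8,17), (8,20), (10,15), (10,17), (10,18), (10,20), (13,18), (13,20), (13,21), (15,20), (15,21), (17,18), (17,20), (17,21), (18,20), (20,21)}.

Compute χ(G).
Clique number ω(G) = 6 (lower bound: χ ≥ ω).
The clique on [1, 3, 8, 10, 17, 20] has size 6, forcing χ ≥ 6, and the coloring below uses 6 colors, so χ(G) = 6.
A valid 6-coloring: color 1: [3, 13]; color 2: [0, 20]; color 3: [10, 21]; color 4: [1, 2]; color 5: [8, 15, 18]; color 6: [17].

χ(G) = 6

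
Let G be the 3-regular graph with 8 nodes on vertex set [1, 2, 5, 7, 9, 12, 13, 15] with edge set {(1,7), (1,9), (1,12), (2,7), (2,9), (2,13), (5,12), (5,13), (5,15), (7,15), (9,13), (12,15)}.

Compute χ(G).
Clique number ω(G) = 3 (lower bound: χ ≥ ω).
The clique on [2, 9, 13] has size 3, forcing χ ≥ 3, and the coloring below uses 3 colors, so χ(G) = 3.
A valid 3-coloring: color 1: [1, 2, 15]; color 2: [5, 7, 9]; color 3: [12, 13].

χ(G) = 3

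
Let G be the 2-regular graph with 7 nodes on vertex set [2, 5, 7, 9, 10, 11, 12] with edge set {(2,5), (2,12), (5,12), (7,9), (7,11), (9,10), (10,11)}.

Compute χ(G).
Clique number ω(G) = 3 (lower bound: χ ≥ ω).
The clique on [2, 5, 12] has size 3, forcing χ ≥ 3, and the coloring below uses 3 colors, so χ(G) = 3.
A valid 3-coloring: color 1: [7, 10, 12]; color 2: [2, 9, 11]; color 3: [5].

χ(G) = 3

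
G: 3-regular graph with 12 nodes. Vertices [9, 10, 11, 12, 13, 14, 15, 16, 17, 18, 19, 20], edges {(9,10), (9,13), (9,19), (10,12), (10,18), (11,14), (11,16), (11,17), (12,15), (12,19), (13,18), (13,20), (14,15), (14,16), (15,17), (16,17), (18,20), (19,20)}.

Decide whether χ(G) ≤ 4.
A valid 4-coloring: color 1: [10, 13, 15, 16, 19]; color 2: [9, 12, 14, 17, 18]; color 3: [11, 20].
(χ(G) = 3 ≤ 4.)

Yes, G is 4-colorable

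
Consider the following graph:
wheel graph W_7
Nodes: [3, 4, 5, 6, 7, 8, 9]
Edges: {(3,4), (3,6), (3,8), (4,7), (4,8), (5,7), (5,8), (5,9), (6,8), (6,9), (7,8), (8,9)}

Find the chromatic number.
Clique number ω(G) = 3 (lower bound: χ ≥ ω).
The clique on [5, 8, 9] has size 3, forcing χ ≥ 3, and the coloring below uses 3 colors, so χ(G) = 3.
A valid 3-coloring: color 1: [8]; color 2: [3, 7, 9]; color 3: [4, 5, 6].

χ(G) = 3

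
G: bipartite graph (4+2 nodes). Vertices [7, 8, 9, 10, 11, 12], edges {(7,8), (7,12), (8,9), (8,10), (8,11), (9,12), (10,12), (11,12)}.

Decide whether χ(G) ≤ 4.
Yes, G is 4-colorable

A valid 4-coloring: color 1: [8, 12]; color 2: [7, 9, 10, 11].
(χ(G) = 2 ≤ 4.)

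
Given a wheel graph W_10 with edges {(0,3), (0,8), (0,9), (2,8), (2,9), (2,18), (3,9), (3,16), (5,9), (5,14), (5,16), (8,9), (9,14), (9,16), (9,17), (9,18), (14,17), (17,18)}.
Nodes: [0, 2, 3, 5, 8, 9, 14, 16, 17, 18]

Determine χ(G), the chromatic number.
χ(G) = 4

Clique number ω(G) = 3 (lower bound: χ ≥ ω).
Odd cycle [16, 5, 14, 17, 18, 2, 8, 0, 3] needs 3 colors (χ ≥ 3).
Vertex 9 is adjacent to every vertex of [0, 2, 3, 5, 8, 14, 16, 17, 18], which already need 3 colors among themselves, so 9 needs a new color (χ ≥ 4).
The coloring below uses 4 colors, so χ(G) = 4.
A valid 4-coloring: color 1: [9]; color 2: [0, 14, 16, 18]; color 3: [2, 3, 5, 17]; color 4: [8].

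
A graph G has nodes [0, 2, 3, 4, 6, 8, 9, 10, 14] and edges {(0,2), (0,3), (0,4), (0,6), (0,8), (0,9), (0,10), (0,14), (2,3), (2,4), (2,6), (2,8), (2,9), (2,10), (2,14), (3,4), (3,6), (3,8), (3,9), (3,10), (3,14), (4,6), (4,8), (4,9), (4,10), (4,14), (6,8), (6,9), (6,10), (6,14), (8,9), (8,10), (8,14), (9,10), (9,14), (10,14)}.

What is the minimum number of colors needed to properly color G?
χ(G) = 9

Clique number ω(G) = 9 (lower bound: χ ≥ ω).
The clique on [0, 2, 3, 4, 6, 8, 9, 10, 14] has size 9, forcing χ ≥ 9, and the coloring below uses 9 colors, so χ(G) = 9.
A valid 9-coloring: color 1: [3]; color 2: [9]; color 3: [2]; color 4: [14]; color 5: [4]; color 6: [8]; color 7: [6]; color 8: [0]; color 9: [10].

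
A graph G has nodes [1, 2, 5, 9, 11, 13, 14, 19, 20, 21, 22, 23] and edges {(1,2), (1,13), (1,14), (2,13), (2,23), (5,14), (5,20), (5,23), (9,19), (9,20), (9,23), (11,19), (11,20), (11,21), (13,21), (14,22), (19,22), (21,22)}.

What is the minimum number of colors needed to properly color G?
Clique number ω(G) = 3 (lower bound: χ ≥ ω).
The clique on [1, 2, 13] has size 3, forcing χ ≥ 3, and the coloring below uses 3 colors, so χ(G) = 3.
A valid 3-coloring: color 1: [9, 11, 13, 14]; color 2: [1, 19, 20, 21, 23]; color 3: [2, 5, 22].

χ(G) = 3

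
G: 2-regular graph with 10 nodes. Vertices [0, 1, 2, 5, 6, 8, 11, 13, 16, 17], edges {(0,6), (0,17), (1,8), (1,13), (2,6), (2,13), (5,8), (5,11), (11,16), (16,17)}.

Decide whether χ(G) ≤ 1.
No, G is not 1-colorable

Edge (0,17) forces its endpoints to differ, so 1 color is not enough.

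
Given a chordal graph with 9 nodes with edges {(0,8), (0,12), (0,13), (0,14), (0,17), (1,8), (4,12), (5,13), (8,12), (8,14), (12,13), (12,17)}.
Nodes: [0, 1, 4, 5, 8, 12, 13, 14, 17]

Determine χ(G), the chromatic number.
Clique number ω(G) = 3 (lower bound: χ ≥ ω).
The clique on [0, 8, 12] has size 3, forcing χ ≥ 3, and the coloring below uses 3 colors, so χ(G) = 3.
A valid 3-coloring: color 1: [1, 5, 12, 14]; color 2: [0, 4]; color 3: [8, 13, 17].

χ(G) = 3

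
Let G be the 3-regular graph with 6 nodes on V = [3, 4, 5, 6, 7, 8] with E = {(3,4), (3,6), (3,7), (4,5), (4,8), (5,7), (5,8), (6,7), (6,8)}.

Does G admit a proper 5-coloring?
A valid 5-coloring: color 1: [4, 6]; color 2: [3, 5]; color 3: [7, 8].
(χ(G) = 3 ≤ 5.)

Yes, G is 5-colorable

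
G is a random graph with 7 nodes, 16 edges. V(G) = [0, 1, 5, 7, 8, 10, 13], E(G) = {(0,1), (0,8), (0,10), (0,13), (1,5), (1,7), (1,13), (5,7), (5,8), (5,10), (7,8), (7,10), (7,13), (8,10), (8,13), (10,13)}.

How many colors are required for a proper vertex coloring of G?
Clique number ω(G) = 4 (lower bound: χ ≥ ω).
The clique on [0, 8, 10, 13] has size 4, forcing χ ≥ 4, and the coloring below uses 4 colors, so χ(G) = 4.
A valid 4-coloring: color 1: [1, 10]; color 2: [0, 7]; color 3: [8]; color 4: [5, 13].

χ(G) = 4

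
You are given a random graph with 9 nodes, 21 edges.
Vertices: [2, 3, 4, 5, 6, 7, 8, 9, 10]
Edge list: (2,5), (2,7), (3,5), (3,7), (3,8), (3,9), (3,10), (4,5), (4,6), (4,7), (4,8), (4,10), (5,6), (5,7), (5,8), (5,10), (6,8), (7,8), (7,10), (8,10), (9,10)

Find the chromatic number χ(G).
Clique number ω(G) = 5 (lower bound: χ ≥ ω).
The clique on [3, 5, 7, 8, 10] has size 5, forcing χ ≥ 5, and the coloring below uses 5 colors, so χ(G) = 5.
A valid 5-coloring: color 1: [5, 9]; color 2: [2, 6, 10]; color 3: [8]; color 4: [7]; color 5: [3, 4].

χ(G) = 5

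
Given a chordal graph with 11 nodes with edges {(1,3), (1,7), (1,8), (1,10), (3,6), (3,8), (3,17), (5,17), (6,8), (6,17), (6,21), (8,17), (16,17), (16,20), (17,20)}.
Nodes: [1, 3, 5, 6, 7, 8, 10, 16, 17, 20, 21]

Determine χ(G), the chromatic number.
χ(G) = 4

Clique number ω(G) = 4 (lower bound: χ ≥ ω).
The clique on [3, 6, 8, 17] has size 4, forcing χ ≥ 4, and the coloring below uses 4 colors, so χ(G) = 4.
A valid 4-coloring: color 1: [1, 17, 21]; color 2: [5, 7, 8, 10, 16]; color 3: [6, 20]; color 4: [3].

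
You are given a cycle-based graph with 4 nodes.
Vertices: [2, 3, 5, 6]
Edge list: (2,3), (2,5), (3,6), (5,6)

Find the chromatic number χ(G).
Clique number ω(G) = 2 (lower bound: χ ≥ ω).
The graph is bipartite (no odd cycle), so 2 colors suffice: χ(G) = 2.
A valid 2-coloring: color 1: [3, 5]; color 2: [2, 6].

χ(G) = 2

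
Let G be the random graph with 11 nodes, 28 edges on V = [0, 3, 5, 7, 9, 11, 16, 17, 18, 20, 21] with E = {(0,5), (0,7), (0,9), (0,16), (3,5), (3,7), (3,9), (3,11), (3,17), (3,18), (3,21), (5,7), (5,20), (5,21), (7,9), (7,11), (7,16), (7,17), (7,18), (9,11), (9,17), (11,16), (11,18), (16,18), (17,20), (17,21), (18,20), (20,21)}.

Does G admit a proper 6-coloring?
Yes, G is 6-colorable

A valid 6-coloring: color 1: [7, 21]; color 2: [3, 16, 20]; color 3: [0, 11, 17]; color 4: [5, 9, 18].
(χ(G) = 4 ≤ 6.)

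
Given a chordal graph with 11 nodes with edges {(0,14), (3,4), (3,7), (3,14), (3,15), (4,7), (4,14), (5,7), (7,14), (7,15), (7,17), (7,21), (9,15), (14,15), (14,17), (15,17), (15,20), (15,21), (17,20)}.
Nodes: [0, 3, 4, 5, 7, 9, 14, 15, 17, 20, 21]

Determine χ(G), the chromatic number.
Clique number ω(G) = 4 (lower bound: χ ≥ ω).
The clique on [7, 14, 15, 17] has size 4, forcing χ ≥ 4, and the coloring below uses 4 colors, so χ(G) = 4.
A valid 4-coloring: color 1: [0, 7, 9, 20]; color 2: [4, 5, 15]; color 3: [14, 21]; color 4: [3, 17].

χ(G) = 4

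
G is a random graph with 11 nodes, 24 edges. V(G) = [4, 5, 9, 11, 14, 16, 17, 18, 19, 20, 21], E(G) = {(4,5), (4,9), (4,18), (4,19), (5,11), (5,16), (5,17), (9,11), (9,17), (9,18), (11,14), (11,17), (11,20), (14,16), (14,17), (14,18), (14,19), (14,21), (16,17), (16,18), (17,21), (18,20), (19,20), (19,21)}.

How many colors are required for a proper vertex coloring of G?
χ(G) = 3

Clique number ω(G) = 3 (lower bound: χ ≥ ω).
The clique on [4, 9, 18] has size 3, forcing χ ≥ 3, and the coloring below uses 3 colors, so χ(G) = 3.
A valid 3-coloring: color 1: [5, 9, 14, 20]; color 2: [17, 18, 19]; color 3: [4, 11, 16, 21].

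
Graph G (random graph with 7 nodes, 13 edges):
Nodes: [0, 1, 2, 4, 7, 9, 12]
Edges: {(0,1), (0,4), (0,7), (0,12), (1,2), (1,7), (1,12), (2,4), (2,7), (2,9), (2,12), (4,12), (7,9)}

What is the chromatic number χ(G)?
Clique number ω(G) = 3 (lower bound: χ ≥ ω).
The clique on [0, 1, 12] has size 3, forcing χ ≥ 3, and the coloring below uses 3 colors, so χ(G) = 3.
A valid 3-coloring: color 1: [0, 2]; color 2: [7, 12]; color 3: [1, 4, 9].

χ(G) = 3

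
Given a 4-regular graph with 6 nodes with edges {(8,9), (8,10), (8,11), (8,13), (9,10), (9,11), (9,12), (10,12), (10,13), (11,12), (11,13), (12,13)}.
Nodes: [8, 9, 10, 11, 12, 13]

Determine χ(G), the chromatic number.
χ(G) = 3

Clique number ω(G) = 3 (lower bound: χ ≥ ω).
The clique on [8, 9, 10] has size 3, forcing χ ≥ 3, and the coloring below uses 3 colors, so χ(G) = 3.
A valid 3-coloring: color 1: [8, 12]; color 2: [10, 11]; color 3: [9, 13].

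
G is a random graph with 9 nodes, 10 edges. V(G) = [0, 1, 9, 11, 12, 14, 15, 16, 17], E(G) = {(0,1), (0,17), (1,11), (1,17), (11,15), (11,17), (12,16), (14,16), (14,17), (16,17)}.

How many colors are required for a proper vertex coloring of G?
χ(G) = 3

Clique number ω(G) = 3 (lower bound: χ ≥ ω).
The clique on [14, 16, 17] has size 3, forcing χ ≥ 3, and the coloring below uses 3 colors, so χ(G) = 3.
A valid 3-coloring: color 1: [9, 12, 15, 17]; color 2: [1, 16]; color 3: [0, 11, 14].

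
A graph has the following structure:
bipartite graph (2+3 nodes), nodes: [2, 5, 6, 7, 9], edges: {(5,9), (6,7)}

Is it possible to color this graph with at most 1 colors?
No, G is not 1-colorable

Edge (5,9) forces its endpoints to differ, so 1 color is not enough.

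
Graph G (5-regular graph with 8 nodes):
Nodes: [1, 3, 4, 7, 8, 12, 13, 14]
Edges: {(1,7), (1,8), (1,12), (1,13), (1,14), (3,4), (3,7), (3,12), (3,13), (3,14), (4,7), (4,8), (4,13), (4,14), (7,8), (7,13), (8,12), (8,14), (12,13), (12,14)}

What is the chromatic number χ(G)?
χ(G) = 4

Clique number ω(G) = 4 (lower bound: χ ≥ ω).
The clique on [1, 8, 12, 14] has size 4, forcing χ ≥ 4, and the coloring below uses 4 colors, so χ(G) = 4.
A valid 4-coloring: color 1: [1, 4]; color 2: [13, 14]; color 3: [3, 8]; color 4: [7, 12].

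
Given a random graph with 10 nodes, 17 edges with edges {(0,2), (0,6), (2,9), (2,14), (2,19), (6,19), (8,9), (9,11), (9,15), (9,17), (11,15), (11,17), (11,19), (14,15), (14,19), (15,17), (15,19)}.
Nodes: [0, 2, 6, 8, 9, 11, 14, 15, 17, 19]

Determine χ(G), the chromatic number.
Clique number ω(G) = 4 (lower bound: χ ≥ ω).
The clique on [9, 11, 15, 17] has size 4, forcing χ ≥ 4, and the coloring below uses 4 colors, so χ(G) = 4.
A valid 4-coloring: color 1: [0, 9, 19]; color 2: [2, 6, 8, 15]; color 3: [11, 14]; color 4: [17].

χ(G) = 4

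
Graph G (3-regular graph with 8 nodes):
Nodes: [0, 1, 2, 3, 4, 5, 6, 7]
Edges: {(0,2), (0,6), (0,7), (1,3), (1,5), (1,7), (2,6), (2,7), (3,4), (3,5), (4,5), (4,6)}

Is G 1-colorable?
No, G is not 1-colorable

The clique on vertices [0, 2, 6] has size 3 > 1, so it alone needs 3 colors.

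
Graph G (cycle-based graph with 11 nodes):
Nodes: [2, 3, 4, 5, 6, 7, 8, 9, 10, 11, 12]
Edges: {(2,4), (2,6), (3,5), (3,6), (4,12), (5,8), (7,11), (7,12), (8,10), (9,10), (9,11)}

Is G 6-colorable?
Yes, G is 6-colorable

A valid 6-coloring: color 1: [2, 3, 7, 8, 9]; color 2: [5, 6, 10, 11, 12]; color 3: [4].
(χ(G) = 3 ≤ 6.)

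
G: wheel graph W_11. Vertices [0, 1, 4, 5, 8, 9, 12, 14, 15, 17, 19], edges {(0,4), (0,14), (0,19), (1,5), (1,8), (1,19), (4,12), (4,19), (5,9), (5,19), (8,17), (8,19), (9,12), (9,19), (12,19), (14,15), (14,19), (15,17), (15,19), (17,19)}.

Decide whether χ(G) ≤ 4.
Yes, G is 4-colorable

A valid 4-coloring: color 1: [19]; color 2: [1, 4, 9, 14, 17]; color 3: [0, 5, 8, 12, 15].
(χ(G) = 3 ≤ 4.)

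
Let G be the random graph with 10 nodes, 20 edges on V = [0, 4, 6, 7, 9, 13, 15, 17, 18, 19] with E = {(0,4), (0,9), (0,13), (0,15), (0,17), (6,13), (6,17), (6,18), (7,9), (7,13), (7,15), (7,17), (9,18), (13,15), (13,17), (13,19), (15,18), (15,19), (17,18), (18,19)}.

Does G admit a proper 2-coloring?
The clique on vertices [15, 18, 19] has size 3 > 2, so it alone needs 3 colors.

No, G is not 2-colorable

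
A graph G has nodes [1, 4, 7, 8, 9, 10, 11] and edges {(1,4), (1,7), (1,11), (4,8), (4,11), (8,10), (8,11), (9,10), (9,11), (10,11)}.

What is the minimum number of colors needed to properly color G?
χ(G) = 3

Clique number ω(G) = 3 (lower bound: χ ≥ ω).
The clique on [9, 10, 11] has size 3, forcing χ ≥ 3, and the coloring below uses 3 colors, so χ(G) = 3.
A valid 3-coloring: color 1: [7, 11]; color 2: [4, 10]; color 3: [1, 8, 9].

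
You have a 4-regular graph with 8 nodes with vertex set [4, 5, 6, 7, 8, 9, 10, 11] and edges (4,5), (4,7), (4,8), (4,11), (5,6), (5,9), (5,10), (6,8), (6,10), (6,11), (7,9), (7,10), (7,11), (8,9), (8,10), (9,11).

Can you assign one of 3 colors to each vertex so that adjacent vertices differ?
Yes, G is 3-colorable

A valid 3-coloring: color 1: [10, 11]; color 2: [5, 7, 8]; color 3: [4, 6, 9].
(χ(G) = 3 ≤ 3.)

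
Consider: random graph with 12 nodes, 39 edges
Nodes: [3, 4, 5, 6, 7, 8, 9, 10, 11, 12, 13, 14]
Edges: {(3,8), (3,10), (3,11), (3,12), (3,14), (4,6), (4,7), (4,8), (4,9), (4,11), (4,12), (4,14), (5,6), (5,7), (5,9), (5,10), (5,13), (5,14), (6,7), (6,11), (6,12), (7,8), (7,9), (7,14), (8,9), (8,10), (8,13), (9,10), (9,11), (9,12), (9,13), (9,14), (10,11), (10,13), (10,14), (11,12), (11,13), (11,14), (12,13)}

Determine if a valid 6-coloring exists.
Yes, G is 6-colorable

A valid 6-coloring: color 1: [3, 6, 9]; color 2: [5, 8, 11]; color 3: [4, 10]; color 4: [12, 14]; color 5: [7, 13].
(χ(G) = 5 ≤ 6.)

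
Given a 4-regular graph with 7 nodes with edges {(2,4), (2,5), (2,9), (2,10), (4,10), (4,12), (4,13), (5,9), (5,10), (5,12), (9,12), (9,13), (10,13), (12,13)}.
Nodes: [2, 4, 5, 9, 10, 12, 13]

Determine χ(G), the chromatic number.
Clique number ω(G) = 3 (lower bound: χ ≥ ω).
Suppose a proper 3-coloring c exists. The clique [2, 4, 10] takes 3 distinct colors; by symmetry let c(2) = 1, c(4) = 2, c(10) = 3.
- Vertex 5: neighbors [2, 10] already have colors [1, 3] ⇒ c(5) = 2.
- Vertex 9: neighbors [2, 5] already have colors [1, 2] ⇒ c(9) = 3.
- Vertex 12: neighbors [4, 9] already have colors [2, 3] ⇒ c(12) = 1.
- Vertex 13: neighbors [12, 4, 9] already have colors [1, 2, 3] — all 3 colors blocked. Contradiction.
The forced assignments end in a contradiction, so G has no proper 3-coloring (χ ≥ 4).
The coloring below uses 4 colors, so χ(G) = 4.
A valid 4-coloring: color 1: [10, 12]; color 2: [5, 13]; color 3: [4, 9]; color 4: [2].

χ(G) = 4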